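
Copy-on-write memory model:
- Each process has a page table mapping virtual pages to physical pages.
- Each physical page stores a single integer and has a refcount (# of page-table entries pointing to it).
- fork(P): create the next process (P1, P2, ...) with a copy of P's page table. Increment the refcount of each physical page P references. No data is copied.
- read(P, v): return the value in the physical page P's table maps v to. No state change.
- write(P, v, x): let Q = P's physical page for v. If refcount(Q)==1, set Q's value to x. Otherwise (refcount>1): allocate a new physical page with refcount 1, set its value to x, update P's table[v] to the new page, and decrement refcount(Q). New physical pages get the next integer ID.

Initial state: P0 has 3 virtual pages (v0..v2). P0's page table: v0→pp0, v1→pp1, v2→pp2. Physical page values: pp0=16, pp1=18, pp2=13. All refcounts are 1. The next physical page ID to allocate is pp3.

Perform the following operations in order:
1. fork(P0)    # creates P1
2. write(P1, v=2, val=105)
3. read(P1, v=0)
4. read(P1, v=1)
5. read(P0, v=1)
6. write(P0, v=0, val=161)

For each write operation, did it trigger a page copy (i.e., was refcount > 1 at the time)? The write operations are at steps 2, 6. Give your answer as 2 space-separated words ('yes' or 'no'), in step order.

Op 1: fork(P0) -> P1. 3 ppages; refcounts: pp0:2 pp1:2 pp2:2
Op 2: write(P1, v2, 105). refcount(pp2)=2>1 -> COPY to pp3. 4 ppages; refcounts: pp0:2 pp1:2 pp2:1 pp3:1
Op 3: read(P1, v0) -> 16. No state change.
Op 4: read(P1, v1) -> 18. No state change.
Op 5: read(P0, v1) -> 18. No state change.
Op 6: write(P0, v0, 161). refcount(pp0)=2>1 -> COPY to pp4. 5 ppages; refcounts: pp0:1 pp1:2 pp2:1 pp3:1 pp4:1

yes yes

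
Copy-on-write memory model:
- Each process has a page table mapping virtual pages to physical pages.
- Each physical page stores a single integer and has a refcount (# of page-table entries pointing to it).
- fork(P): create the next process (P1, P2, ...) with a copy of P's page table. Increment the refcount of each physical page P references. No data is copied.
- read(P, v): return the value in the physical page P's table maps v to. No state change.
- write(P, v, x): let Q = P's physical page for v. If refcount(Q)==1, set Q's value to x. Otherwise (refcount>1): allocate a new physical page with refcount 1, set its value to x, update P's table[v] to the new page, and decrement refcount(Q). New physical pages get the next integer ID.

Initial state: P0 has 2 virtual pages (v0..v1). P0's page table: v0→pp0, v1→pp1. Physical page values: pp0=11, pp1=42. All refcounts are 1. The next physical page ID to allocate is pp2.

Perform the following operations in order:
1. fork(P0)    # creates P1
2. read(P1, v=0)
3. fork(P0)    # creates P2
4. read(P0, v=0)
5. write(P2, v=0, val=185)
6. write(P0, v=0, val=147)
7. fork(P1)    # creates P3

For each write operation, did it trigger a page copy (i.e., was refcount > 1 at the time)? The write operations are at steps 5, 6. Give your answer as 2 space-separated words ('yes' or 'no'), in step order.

Op 1: fork(P0) -> P1. 2 ppages; refcounts: pp0:2 pp1:2
Op 2: read(P1, v0) -> 11. No state change.
Op 3: fork(P0) -> P2. 2 ppages; refcounts: pp0:3 pp1:3
Op 4: read(P0, v0) -> 11. No state change.
Op 5: write(P2, v0, 185). refcount(pp0)=3>1 -> COPY to pp2. 3 ppages; refcounts: pp0:2 pp1:3 pp2:1
Op 6: write(P0, v0, 147). refcount(pp0)=2>1 -> COPY to pp3. 4 ppages; refcounts: pp0:1 pp1:3 pp2:1 pp3:1
Op 7: fork(P1) -> P3. 4 ppages; refcounts: pp0:2 pp1:4 pp2:1 pp3:1

yes yes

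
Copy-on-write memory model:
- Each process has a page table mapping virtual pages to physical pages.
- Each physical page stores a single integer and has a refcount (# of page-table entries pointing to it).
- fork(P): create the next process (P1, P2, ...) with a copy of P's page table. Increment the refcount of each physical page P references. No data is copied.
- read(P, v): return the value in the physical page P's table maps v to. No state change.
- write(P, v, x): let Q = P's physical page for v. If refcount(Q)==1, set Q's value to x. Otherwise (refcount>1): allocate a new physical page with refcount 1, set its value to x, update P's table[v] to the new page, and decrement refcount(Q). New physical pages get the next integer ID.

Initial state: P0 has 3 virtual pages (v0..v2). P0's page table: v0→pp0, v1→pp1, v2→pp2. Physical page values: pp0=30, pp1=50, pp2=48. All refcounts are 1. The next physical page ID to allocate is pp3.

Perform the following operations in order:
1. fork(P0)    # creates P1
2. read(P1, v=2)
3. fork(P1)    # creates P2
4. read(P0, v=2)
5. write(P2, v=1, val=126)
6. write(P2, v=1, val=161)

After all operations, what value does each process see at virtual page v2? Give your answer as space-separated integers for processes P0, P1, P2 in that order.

Answer: 48 48 48

Derivation:
Op 1: fork(P0) -> P1. 3 ppages; refcounts: pp0:2 pp1:2 pp2:2
Op 2: read(P1, v2) -> 48. No state change.
Op 3: fork(P1) -> P2. 3 ppages; refcounts: pp0:3 pp1:3 pp2:3
Op 4: read(P0, v2) -> 48. No state change.
Op 5: write(P2, v1, 126). refcount(pp1)=3>1 -> COPY to pp3. 4 ppages; refcounts: pp0:3 pp1:2 pp2:3 pp3:1
Op 6: write(P2, v1, 161). refcount(pp3)=1 -> write in place. 4 ppages; refcounts: pp0:3 pp1:2 pp2:3 pp3:1
P0: v2 -> pp2 = 48
P1: v2 -> pp2 = 48
P2: v2 -> pp2 = 48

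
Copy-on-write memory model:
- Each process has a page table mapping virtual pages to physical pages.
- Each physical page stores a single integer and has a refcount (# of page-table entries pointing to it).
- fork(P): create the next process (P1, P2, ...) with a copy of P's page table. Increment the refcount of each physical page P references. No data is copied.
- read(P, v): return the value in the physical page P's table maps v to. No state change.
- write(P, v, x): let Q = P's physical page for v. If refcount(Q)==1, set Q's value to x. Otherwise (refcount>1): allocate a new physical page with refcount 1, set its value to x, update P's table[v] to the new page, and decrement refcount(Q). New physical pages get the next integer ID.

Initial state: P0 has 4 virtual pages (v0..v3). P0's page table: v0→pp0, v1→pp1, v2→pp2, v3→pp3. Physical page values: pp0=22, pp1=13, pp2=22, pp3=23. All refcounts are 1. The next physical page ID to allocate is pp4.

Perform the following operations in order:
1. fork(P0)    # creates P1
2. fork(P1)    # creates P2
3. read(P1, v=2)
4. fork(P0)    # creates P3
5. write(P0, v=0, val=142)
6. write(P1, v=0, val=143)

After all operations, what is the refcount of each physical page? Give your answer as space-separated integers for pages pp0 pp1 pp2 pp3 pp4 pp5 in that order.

Answer: 2 4 4 4 1 1

Derivation:
Op 1: fork(P0) -> P1. 4 ppages; refcounts: pp0:2 pp1:2 pp2:2 pp3:2
Op 2: fork(P1) -> P2. 4 ppages; refcounts: pp0:3 pp1:3 pp2:3 pp3:3
Op 3: read(P1, v2) -> 22. No state change.
Op 4: fork(P0) -> P3. 4 ppages; refcounts: pp0:4 pp1:4 pp2:4 pp3:4
Op 5: write(P0, v0, 142). refcount(pp0)=4>1 -> COPY to pp4. 5 ppages; refcounts: pp0:3 pp1:4 pp2:4 pp3:4 pp4:1
Op 6: write(P1, v0, 143). refcount(pp0)=3>1 -> COPY to pp5. 6 ppages; refcounts: pp0:2 pp1:4 pp2:4 pp3:4 pp4:1 pp5:1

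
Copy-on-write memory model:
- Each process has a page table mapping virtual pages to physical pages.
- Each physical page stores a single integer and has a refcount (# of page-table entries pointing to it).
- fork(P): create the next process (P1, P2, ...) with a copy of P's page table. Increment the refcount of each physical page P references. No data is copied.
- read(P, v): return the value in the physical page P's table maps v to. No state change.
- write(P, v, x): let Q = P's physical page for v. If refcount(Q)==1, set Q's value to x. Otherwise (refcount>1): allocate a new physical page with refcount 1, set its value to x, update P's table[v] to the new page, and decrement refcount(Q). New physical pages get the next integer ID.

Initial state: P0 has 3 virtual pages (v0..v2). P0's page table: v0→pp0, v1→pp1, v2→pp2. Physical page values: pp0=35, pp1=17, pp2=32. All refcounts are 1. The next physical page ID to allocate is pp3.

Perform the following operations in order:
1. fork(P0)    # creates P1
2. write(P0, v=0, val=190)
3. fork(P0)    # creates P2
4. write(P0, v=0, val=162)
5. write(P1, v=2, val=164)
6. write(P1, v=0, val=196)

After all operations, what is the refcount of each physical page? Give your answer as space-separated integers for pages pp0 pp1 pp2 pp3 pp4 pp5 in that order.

Op 1: fork(P0) -> P1. 3 ppages; refcounts: pp0:2 pp1:2 pp2:2
Op 2: write(P0, v0, 190). refcount(pp0)=2>1 -> COPY to pp3. 4 ppages; refcounts: pp0:1 pp1:2 pp2:2 pp3:1
Op 3: fork(P0) -> P2. 4 ppages; refcounts: pp0:1 pp1:3 pp2:3 pp3:2
Op 4: write(P0, v0, 162). refcount(pp3)=2>1 -> COPY to pp4. 5 ppages; refcounts: pp0:1 pp1:3 pp2:3 pp3:1 pp4:1
Op 5: write(P1, v2, 164). refcount(pp2)=3>1 -> COPY to pp5. 6 ppages; refcounts: pp0:1 pp1:3 pp2:2 pp3:1 pp4:1 pp5:1
Op 6: write(P1, v0, 196). refcount(pp0)=1 -> write in place. 6 ppages; refcounts: pp0:1 pp1:3 pp2:2 pp3:1 pp4:1 pp5:1

Answer: 1 3 2 1 1 1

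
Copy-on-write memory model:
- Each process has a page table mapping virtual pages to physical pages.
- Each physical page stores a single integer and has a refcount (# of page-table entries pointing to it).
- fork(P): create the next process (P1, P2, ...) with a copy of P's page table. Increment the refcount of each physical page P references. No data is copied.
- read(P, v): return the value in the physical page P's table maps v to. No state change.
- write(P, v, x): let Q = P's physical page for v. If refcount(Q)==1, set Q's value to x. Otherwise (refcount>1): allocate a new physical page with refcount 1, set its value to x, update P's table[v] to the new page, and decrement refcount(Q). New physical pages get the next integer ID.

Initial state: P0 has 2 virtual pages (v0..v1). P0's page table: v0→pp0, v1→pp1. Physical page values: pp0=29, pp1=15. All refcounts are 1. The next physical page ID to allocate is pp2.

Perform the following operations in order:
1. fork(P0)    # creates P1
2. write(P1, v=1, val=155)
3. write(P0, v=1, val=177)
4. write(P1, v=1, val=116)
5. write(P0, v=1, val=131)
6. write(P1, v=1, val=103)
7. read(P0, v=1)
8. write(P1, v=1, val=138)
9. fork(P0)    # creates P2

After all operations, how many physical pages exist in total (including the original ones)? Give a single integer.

Op 1: fork(P0) -> P1. 2 ppages; refcounts: pp0:2 pp1:2
Op 2: write(P1, v1, 155). refcount(pp1)=2>1 -> COPY to pp2. 3 ppages; refcounts: pp0:2 pp1:1 pp2:1
Op 3: write(P0, v1, 177). refcount(pp1)=1 -> write in place. 3 ppages; refcounts: pp0:2 pp1:1 pp2:1
Op 4: write(P1, v1, 116). refcount(pp2)=1 -> write in place. 3 ppages; refcounts: pp0:2 pp1:1 pp2:1
Op 5: write(P0, v1, 131). refcount(pp1)=1 -> write in place. 3 ppages; refcounts: pp0:2 pp1:1 pp2:1
Op 6: write(P1, v1, 103). refcount(pp2)=1 -> write in place. 3 ppages; refcounts: pp0:2 pp1:1 pp2:1
Op 7: read(P0, v1) -> 131. No state change.
Op 8: write(P1, v1, 138). refcount(pp2)=1 -> write in place. 3 ppages; refcounts: pp0:2 pp1:1 pp2:1
Op 9: fork(P0) -> P2. 3 ppages; refcounts: pp0:3 pp1:2 pp2:1

Answer: 3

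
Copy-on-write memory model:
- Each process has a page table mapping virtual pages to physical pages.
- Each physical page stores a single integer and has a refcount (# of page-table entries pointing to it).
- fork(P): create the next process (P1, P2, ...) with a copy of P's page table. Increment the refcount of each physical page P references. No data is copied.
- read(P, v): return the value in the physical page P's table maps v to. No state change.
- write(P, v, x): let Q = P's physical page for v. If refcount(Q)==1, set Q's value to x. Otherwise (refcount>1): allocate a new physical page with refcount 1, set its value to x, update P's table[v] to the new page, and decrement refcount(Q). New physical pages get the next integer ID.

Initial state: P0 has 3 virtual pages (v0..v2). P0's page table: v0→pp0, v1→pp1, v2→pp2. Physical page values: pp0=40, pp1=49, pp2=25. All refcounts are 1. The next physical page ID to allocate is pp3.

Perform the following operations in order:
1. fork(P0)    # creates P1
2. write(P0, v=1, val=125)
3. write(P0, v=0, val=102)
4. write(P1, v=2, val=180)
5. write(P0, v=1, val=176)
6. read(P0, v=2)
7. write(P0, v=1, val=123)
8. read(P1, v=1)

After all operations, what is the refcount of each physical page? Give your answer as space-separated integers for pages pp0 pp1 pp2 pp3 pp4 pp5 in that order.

Op 1: fork(P0) -> P1. 3 ppages; refcounts: pp0:2 pp1:2 pp2:2
Op 2: write(P0, v1, 125). refcount(pp1)=2>1 -> COPY to pp3. 4 ppages; refcounts: pp0:2 pp1:1 pp2:2 pp3:1
Op 3: write(P0, v0, 102). refcount(pp0)=2>1 -> COPY to pp4. 5 ppages; refcounts: pp0:1 pp1:1 pp2:2 pp3:1 pp4:1
Op 4: write(P1, v2, 180). refcount(pp2)=2>1 -> COPY to pp5. 6 ppages; refcounts: pp0:1 pp1:1 pp2:1 pp3:1 pp4:1 pp5:1
Op 5: write(P0, v1, 176). refcount(pp3)=1 -> write in place. 6 ppages; refcounts: pp0:1 pp1:1 pp2:1 pp3:1 pp4:1 pp5:1
Op 6: read(P0, v2) -> 25. No state change.
Op 7: write(P0, v1, 123). refcount(pp3)=1 -> write in place. 6 ppages; refcounts: pp0:1 pp1:1 pp2:1 pp3:1 pp4:1 pp5:1
Op 8: read(P1, v1) -> 49. No state change.

Answer: 1 1 1 1 1 1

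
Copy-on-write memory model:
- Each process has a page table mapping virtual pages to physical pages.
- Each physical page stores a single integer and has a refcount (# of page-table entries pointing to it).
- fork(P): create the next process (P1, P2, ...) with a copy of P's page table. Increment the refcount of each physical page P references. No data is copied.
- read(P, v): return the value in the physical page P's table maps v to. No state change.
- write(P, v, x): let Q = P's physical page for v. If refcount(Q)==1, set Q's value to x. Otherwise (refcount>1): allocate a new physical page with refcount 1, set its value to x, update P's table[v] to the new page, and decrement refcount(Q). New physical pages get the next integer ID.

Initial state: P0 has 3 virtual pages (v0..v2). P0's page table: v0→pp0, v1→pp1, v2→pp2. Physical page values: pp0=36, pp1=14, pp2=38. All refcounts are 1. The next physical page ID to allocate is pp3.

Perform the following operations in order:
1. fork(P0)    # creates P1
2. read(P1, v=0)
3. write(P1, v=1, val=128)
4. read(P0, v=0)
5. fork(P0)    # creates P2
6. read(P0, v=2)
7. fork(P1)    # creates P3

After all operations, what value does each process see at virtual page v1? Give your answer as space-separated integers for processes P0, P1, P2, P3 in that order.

Answer: 14 128 14 128

Derivation:
Op 1: fork(P0) -> P1. 3 ppages; refcounts: pp0:2 pp1:2 pp2:2
Op 2: read(P1, v0) -> 36. No state change.
Op 3: write(P1, v1, 128). refcount(pp1)=2>1 -> COPY to pp3. 4 ppages; refcounts: pp0:2 pp1:1 pp2:2 pp3:1
Op 4: read(P0, v0) -> 36. No state change.
Op 5: fork(P0) -> P2. 4 ppages; refcounts: pp0:3 pp1:2 pp2:3 pp3:1
Op 6: read(P0, v2) -> 38. No state change.
Op 7: fork(P1) -> P3. 4 ppages; refcounts: pp0:4 pp1:2 pp2:4 pp3:2
P0: v1 -> pp1 = 14
P1: v1 -> pp3 = 128
P2: v1 -> pp1 = 14
P3: v1 -> pp3 = 128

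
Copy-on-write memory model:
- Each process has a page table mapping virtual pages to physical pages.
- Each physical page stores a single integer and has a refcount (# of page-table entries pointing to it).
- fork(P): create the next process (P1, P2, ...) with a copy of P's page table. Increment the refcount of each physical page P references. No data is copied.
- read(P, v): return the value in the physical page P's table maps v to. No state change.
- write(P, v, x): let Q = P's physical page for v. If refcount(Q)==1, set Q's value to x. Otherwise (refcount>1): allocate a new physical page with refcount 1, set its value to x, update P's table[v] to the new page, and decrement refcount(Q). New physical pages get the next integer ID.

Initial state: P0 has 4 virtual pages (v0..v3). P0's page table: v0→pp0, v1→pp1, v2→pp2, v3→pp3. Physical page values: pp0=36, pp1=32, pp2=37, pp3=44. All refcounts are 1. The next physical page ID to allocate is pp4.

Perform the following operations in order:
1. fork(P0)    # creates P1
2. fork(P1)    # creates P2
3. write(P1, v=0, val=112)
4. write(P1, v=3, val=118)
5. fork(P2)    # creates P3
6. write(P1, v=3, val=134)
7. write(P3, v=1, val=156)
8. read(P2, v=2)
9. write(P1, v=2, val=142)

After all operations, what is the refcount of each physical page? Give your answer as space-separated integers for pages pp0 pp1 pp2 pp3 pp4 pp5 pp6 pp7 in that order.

Answer: 3 3 3 3 1 1 1 1

Derivation:
Op 1: fork(P0) -> P1. 4 ppages; refcounts: pp0:2 pp1:2 pp2:2 pp3:2
Op 2: fork(P1) -> P2. 4 ppages; refcounts: pp0:3 pp1:3 pp2:3 pp3:3
Op 3: write(P1, v0, 112). refcount(pp0)=3>1 -> COPY to pp4. 5 ppages; refcounts: pp0:2 pp1:3 pp2:3 pp3:3 pp4:1
Op 4: write(P1, v3, 118). refcount(pp3)=3>1 -> COPY to pp5. 6 ppages; refcounts: pp0:2 pp1:3 pp2:3 pp3:2 pp4:1 pp5:1
Op 5: fork(P2) -> P3. 6 ppages; refcounts: pp0:3 pp1:4 pp2:4 pp3:3 pp4:1 pp5:1
Op 6: write(P1, v3, 134). refcount(pp5)=1 -> write in place. 6 ppages; refcounts: pp0:3 pp1:4 pp2:4 pp3:3 pp4:1 pp5:1
Op 7: write(P3, v1, 156). refcount(pp1)=4>1 -> COPY to pp6. 7 ppages; refcounts: pp0:3 pp1:3 pp2:4 pp3:3 pp4:1 pp5:1 pp6:1
Op 8: read(P2, v2) -> 37. No state change.
Op 9: write(P1, v2, 142). refcount(pp2)=4>1 -> COPY to pp7. 8 ppages; refcounts: pp0:3 pp1:3 pp2:3 pp3:3 pp4:1 pp5:1 pp6:1 pp7:1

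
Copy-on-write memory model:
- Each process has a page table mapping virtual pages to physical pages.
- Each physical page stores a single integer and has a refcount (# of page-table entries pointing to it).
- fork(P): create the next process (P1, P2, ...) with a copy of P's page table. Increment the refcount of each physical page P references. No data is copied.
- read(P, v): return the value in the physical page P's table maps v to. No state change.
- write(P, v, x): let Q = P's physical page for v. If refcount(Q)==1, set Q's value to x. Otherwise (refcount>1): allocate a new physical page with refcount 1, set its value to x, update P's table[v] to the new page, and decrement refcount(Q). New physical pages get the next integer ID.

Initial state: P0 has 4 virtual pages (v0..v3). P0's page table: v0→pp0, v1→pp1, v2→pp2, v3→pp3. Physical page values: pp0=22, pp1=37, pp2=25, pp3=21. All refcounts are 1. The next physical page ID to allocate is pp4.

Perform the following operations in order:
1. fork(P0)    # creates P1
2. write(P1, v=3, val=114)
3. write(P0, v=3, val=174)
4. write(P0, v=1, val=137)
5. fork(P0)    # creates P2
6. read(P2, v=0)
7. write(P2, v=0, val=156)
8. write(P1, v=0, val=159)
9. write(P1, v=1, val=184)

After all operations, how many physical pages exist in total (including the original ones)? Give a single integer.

Op 1: fork(P0) -> P1. 4 ppages; refcounts: pp0:2 pp1:2 pp2:2 pp3:2
Op 2: write(P1, v3, 114). refcount(pp3)=2>1 -> COPY to pp4. 5 ppages; refcounts: pp0:2 pp1:2 pp2:2 pp3:1 pp4:1
Op 3: write(P0, v3, 174). refcount(pp3)=1 -> write in place. 5 ppages; refcounts: pp0:2 pp1:2 pp2:2 pp3:1 pp4:1
Op 4: write(P0, v1, 137). refcount(pp1)=2>1 -> COPY to pp5. 6 ppages; refcounts: pp0:2 pp1:1 pp2:2 pp3:1 pp4:1 pp5:1
Op 5: fork(P0) -> P2. 6 ppages; refcounts: pp0:3 pp1:1 pp2:3 pp3:2 pp4:1 pp5:2
Op 6: read(P2, v0) -> 22. No state change.
Op 7: write(P2, v0, 156). refcount(pp0)=3>1 -> COPY to pp6. 7 ppages; refcounts: pp0:2 pp1:1 pp2:3 pp3:2 pp4:1 pp5:2 pp6:1
Op 8: write(P1, v0, 159). refcount(pp0)=2>1 -> COPY to pp7. 8 ppages; refcounts: pp0:1 pp1:1 pp2:3 pp3:2 pp4:1 pp5:2 pp6:1 pp7:1
Op 9: write(P1, v1, 184). refcount(pp1)=1 -> write in place. 8 ppages; refcounts: pp0:1 pp1:1 pp2:3 pp3:2 pp4:1 pp5:2 pp6:1 pp7:1

Answer: 8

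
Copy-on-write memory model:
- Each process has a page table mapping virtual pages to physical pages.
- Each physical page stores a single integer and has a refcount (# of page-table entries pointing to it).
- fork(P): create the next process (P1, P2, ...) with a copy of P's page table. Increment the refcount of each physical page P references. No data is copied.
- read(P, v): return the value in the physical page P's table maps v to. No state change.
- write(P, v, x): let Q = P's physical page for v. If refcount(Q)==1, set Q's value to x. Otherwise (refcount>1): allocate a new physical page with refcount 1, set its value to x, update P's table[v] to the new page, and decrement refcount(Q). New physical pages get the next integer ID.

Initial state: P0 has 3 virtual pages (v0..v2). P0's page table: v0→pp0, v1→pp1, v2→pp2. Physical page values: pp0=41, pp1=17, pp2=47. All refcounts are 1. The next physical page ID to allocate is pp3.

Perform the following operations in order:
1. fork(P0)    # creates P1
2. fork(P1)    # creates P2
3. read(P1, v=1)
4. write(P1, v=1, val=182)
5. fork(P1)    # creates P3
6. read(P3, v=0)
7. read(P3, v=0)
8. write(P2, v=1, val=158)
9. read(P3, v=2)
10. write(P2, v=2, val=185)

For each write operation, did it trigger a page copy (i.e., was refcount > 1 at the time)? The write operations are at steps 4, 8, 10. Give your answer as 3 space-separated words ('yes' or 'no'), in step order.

Op 1: fork(P0) -> P1. 3 ppages; refcounts: pp0:2 pp1:2 pp2:2
Op 2: fork(P1) -> P2. 3 ppages; refcounts: pp0:3 pp1:3 pp2:3
Op 3: read(P1, v1) -> 17. No state change.
Op 4: write(P1, v1, 182). refcount(pp1)=3>1 -> COPY to pp3. 4 ppages; refcounts: pp0:3 pp1:2 pp2:3 pp3:1
Op 5: fork(P1) -> P3. 4 ppages; refcounts: pp0:4 pp1:2 pp2:4 pp3:2
Op 6: read(P3, v0) -> 41. No state change.
Op 7: read(P3, v0) -> 41. No state change.
Op 8: write(P2, v1, 158). refcount(pp1)=2>1 -> COPY to pp4. 5 ppages; refcounts: pp0:4 pp1:1 pp2:4 pp3:2 pp4:1
Op 9: read(P3, v2) -> 47. No state change.
Op 10: write(P2, v2, 185). refcount(pp2)=4>1 -> COPY to pp5. 6 ppages; refcounts: pp0:4 pp1:1 pp2:3 pp3:2 pp4:1 pp5:1

yes yes yes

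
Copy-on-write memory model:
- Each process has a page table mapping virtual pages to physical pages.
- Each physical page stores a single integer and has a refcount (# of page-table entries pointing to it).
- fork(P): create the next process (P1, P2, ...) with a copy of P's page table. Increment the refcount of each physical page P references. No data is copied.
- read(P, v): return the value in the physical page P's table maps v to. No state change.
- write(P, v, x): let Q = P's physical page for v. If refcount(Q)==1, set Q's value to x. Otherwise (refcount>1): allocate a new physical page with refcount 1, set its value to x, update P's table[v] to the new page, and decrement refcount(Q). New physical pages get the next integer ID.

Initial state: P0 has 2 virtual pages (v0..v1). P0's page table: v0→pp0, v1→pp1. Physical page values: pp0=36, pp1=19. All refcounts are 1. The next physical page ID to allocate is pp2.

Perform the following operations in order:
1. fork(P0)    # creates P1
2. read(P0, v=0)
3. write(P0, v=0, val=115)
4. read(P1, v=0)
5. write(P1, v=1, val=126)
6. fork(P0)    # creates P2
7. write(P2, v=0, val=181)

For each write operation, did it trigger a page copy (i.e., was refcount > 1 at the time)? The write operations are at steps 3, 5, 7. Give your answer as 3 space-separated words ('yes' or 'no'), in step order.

Op 1: fork(P0) -> P1. 2 ppages; refcounts: pp0:2 pp1:2
Op 2: read(P0, v0) -> 36. No state change.
Op 3: write(P0, v0, 115). refcount(pp0)=2>1 -> COPY to pp2. 3 ppages; refcounts: pp0:1 pp1:2 pp2:1
Op 4: read(P1, v0) -> 36. No state change.
Op 5: write(P1, v1, 126). refcount(pp1)=2>1 -> COPY to pp3. 4 ppages; refcounts: pp0:1 pp1:1 pp2:1 pp3:1
Op 6: fork(P0) -> P2. 4 ppages; refcounts: pp0:1 pp1:2 pp2:2 pp3:1
Op 7: write(P2, v0, 181). refcount(pp2)=2>1 -> COPY to pp4. 5 ppages; refcounts: pp0:1 pp1:2 pp2:1 pp3:1 pp4:1

yes yes yes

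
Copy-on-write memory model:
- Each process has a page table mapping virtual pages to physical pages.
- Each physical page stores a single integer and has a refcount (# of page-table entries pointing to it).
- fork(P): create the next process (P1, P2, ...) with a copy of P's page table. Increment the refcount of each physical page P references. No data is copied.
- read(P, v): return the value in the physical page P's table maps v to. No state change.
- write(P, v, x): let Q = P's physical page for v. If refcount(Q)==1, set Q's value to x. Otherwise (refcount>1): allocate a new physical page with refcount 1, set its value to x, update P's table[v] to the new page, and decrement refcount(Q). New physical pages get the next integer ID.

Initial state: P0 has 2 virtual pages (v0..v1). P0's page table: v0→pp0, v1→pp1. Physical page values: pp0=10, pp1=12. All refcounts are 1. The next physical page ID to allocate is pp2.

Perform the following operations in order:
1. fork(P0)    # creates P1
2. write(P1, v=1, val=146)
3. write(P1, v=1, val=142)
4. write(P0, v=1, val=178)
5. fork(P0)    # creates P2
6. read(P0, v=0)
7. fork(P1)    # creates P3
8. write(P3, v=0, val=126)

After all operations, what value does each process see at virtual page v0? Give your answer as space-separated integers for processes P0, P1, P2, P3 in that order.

Answer: 10 10 10 126

Derivation:
Op 1: fork(P0) -> P1. 2 ppages; refcounts: pp0:2 pp1:2
Op 2: write(P1, v1, 146). refcount(pp1)=2>1 -> COPY to pp2. 3 ppages; refcounts: pp0:2 pp1:1 pp2:1
Op 3: write(P1, v1, 142). refcount(pp2)=1 -> write in place. 3 ppages; refcounts: pp0:2 pp1:1 pp2:1
Op 4: write(P0, v1, 178). refcount(pp1)=1 -> write in place. 3 ppages; refcounts: pp0:2 pp1:1 pp2:1
Op 5: fork(P0) -> P2. 3 ppages; refcounts: pp0:3 pp1:2 pp2:1
Op 6: read(P0, v0) -> 10. No state change.
Op 7: fork(P1) -> P3. 3 ppages; refcounts: pp0:4 pp1:2 pp2:2
Op 8: write(P3, v0, 126). refcount(pp0)=4>1 -> COPY to pp3. 4 ppages; refcounts: pp0:3 pp1:2 pp2:2 pp3:1
P0: v0 -> pp0 = 10
P1: v0 -> pp0 = 10
P2: v0 -> pp0 = 10
P3: v0 -> pp3 = 126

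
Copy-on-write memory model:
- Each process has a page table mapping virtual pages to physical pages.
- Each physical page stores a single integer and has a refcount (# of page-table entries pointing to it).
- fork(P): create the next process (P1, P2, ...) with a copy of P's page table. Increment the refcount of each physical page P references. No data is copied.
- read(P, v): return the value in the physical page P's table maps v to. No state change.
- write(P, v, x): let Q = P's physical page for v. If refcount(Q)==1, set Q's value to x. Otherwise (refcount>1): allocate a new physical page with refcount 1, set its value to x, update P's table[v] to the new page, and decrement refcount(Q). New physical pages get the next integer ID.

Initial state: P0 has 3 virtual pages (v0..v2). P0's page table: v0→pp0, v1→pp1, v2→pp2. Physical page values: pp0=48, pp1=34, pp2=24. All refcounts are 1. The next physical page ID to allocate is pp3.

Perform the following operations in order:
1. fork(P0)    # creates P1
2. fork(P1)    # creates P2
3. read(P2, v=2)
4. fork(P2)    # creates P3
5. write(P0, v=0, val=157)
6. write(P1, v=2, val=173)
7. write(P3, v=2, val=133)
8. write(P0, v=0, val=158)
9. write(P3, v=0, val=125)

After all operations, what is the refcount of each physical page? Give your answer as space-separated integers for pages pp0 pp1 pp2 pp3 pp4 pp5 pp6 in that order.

Op 1: fork(P0) -> P1. 3 ppages; refcounts: pp0:2 pp1:2 pp2:2
Op 2: fork(P1) -> P2. 3 ppages; refcounts: pp0:3 pp1:3 pp2:3
Op 3: read(P2, v2) -> 24. No state change.
Op 4: fork(P2) -> P3. 3 ppages; refcounts: pp0:4 pp1:4 pp2:4
Op 5: write(P0, v0, 157). refcount(pp0)=4>1 -> COPY to pp3. 4 ppages; refcounts: pp0:3 pp1:4 pp2:4 pp3:1
Op 6: write(P1, v2, 173). refcount(pp2)=4>1 -> COPY to pp4. 5 ppages; refcounts: pp0:3 pp1:4 pp2:3 pp3:1 pp4:1
Op 7: write(P3, v2, 133). refcount(pp2)=3>1 -> COPY to pp5. 6 ppages; refcounts: pp0:3 pp1:4 pp2:2 pp3:1 pp4:1 pp5:1
Op 8: write(P0, v0, 158). refcount(pp3)=1 -> write in place. 6 ppages; refcounts: pp0:3 pp1:4 pp2:2 pp3:1 pp4:1 pp5:1
Op 9: write(P3, v0, 125). refcount(pp0)=3>1 -> COPY to pp6. 7 ppages; refcounts: pp0:2 pp1:4 pp2:2 pp3:1 pp4:1 pp5:1 pp6:1

Answer: 2 4 2 1 1 1 1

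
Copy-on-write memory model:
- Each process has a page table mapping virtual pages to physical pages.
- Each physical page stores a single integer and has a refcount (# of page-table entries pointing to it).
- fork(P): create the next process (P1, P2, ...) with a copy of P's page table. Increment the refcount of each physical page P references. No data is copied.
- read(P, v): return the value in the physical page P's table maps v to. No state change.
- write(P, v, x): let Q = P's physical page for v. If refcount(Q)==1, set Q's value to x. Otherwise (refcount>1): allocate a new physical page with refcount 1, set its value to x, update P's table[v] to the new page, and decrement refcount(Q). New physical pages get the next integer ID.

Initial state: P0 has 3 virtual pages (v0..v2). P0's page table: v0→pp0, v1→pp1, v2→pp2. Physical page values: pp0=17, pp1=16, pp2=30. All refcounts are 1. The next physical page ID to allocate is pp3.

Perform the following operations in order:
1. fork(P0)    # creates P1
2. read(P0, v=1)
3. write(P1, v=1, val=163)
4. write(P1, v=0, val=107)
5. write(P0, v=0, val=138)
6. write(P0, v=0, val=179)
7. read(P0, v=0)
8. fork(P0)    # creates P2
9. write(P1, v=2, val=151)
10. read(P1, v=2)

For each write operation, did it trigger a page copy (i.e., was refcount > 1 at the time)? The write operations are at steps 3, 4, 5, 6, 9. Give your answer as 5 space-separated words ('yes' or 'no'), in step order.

Op 1: fork(P0) -> P1. 3 ppages; refcounts: pp0:2 pp1:2 pp2:2
Op 2: read(P0, v1) -> 16. No state change.
Op 3: write(P1, v1, 163). refcount(pp1)=2>1 -> COPY to pp3. 4 ppages; refcounts: pp0:2 pp1:1 pp2:2 pp3:1
Op 4: write(P1, v0, 107). refcount(pp0)=2>1 -> COPY to pp4. 5 ppages; refcounts: pp0:1 pp1:1 pp2:2 pp3:1 pp4:1
Op 5: write(P0, v0, 138). refcount(pp0)=1 -> write in place. 5 ppages; refcounts: pp0:1 pp1:1 pp2:2 pp3:1 pp4:1
Op 6: write(P0, v0, 179). refcount(pp0)=1 -> write in place. 5 ppages; refcounts: pp0:1 pp1:1 pp2:2 pp3:1 pp4:1
Op 7: read(P0, v0) -> 179. No state change.
Op 8: fork(P0) -> P2. 5 ppages; refcounts: pp0:2 pp1:2 pp2:3 pp3:1 pp4:1
Op 9: write(P1, v2, 151). refcount(pp2)=3>1 -> COPY to pp5. 6 ppages; refcounts: pp0:2 pp1:2 pp2:2 pp3:1 pp4:1 pp5:1
Op 10: read(P1, v2) -> 151. No state change.

yes yes no no yes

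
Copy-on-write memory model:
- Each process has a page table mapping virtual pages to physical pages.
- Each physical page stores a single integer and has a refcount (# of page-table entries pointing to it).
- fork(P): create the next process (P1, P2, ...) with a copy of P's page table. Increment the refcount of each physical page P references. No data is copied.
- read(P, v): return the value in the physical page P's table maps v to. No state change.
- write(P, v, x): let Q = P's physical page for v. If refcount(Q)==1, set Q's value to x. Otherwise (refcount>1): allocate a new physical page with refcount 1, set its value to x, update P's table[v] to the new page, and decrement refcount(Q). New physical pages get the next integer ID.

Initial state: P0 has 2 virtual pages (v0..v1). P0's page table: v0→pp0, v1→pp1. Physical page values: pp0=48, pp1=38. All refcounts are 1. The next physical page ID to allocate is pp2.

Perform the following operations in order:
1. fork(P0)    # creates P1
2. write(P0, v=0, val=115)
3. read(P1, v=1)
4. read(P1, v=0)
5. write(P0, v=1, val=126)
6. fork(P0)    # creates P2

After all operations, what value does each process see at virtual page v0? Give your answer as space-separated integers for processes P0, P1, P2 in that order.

Answer: 115 48 115

Derivation:
Op 1: fork(P0) -> P1. 2 ppages; refcounts: pp0:2 pp1:2
Op 2: write(P0, v0, 115). refcount(pp0)=2>1 -> COPY to pp2. 3 ppages; refcounts: pp0:1 pp1:2 pp2:1
Op 3: read(P1, v1) -> 38. No state change.
Op 4: read(P1, v0) -> 48. No state change.
Op 5: write(P0, v1, 126). refcount(pp1)=2>1 -> COPY to pp3. 4 ppages; refcounts: pp0:1 pp1:1 pp2:1 pp3:1
Op 6: fork(P0) -> P2. 4 ppages; refcounts: pp0:1 pp1:1 pp2:2 pp3:2
P0: v0 -> pp2 = 115
P1: v0 -> pp0 = 48
P2: v0 -> pp2 = 115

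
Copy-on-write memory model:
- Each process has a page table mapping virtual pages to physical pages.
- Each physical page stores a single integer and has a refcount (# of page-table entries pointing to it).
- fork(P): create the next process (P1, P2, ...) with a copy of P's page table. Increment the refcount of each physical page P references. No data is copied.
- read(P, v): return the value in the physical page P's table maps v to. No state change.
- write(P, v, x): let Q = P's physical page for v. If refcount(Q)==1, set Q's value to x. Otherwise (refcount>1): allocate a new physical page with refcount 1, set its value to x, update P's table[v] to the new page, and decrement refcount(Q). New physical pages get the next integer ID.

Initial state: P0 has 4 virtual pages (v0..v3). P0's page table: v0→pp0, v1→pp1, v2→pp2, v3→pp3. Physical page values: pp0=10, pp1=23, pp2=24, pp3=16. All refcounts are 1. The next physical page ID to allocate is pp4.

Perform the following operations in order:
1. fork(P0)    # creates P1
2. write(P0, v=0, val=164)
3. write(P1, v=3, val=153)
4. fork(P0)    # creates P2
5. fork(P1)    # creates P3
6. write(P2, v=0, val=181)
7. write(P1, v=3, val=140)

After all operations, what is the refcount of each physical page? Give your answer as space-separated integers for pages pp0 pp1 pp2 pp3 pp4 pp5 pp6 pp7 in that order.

Op 1: fork(P0) -> P1. 4 ppages; refcounts: pp0:2 pp1:2 pp2:2 pp3:2
Op 2: write(P0, v0, 164). refcount(pp0)=2>1 -> COPY to pp4. 5 ppages; refcounts: pp0:1 pp1:2 pp2:2 pp3:2 pp4:1
Op 3: write(P1, v3, 153). refcount(pp3)=2>1 -> COPY to pp5. 6 ppages; refcounts: pp0:1 pp1:2 pp2:2 pp3:1 pp4:1 pp5:1
Op 4: fork(P0) -> P2. 6 ppages; refcounts: pp0:1 pp1:3 pp2:3 pp3:2 pp4:2 pp5:1
Op 5: fork(P1) -> P3. 6 ppages; refcounts: pp0:2 pp1:4 pp2:4 pp3:2 pp4:2 pp5:2
Op 6: write(P2, v0, 181). refcount(pp4)=2>1 -> COPY to pp6. 7 ppages; refcounts: pp0:2 pp1:4 pp2:4 pp3:2 pp4:1 pp5:2 pp6:1
Op 7: write(P1, v3, 140). refcount(pp5)=2>1 -> COPY to pp7. 8 ppages; refcounts: pp0:2 pp1:4 pp2:4 pp3:2 pp4:1 pp5:1 pp6:1 pp7:1

Answer: 2 4 4 2 1 1 1 1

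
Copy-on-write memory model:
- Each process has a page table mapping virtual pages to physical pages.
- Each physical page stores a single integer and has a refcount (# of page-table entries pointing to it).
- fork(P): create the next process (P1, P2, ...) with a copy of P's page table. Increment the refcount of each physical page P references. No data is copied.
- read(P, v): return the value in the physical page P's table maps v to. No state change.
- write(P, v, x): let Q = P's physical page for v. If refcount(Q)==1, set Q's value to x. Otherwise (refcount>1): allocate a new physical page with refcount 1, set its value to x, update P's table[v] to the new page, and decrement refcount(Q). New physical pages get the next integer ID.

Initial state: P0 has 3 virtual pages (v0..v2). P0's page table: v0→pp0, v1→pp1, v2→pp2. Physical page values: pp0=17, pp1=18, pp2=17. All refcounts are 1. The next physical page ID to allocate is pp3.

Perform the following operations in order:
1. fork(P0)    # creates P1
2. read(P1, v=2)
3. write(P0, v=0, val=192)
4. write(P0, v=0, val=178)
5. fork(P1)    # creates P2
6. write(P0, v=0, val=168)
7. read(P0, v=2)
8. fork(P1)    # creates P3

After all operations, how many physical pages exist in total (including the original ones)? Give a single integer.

Answer: 4

Derivation:
Op 1: fork(P0) -> P1. 3 ppages; refcounts: pp0:2 pp1:2 pp2:2
Op 2: read(P1, v2) -> 17. No state change.
Op 3: write(P0, v0, 192). refcount(pp0)=2>1 -> COPY to pp3. 4 ppages; refcounts: pp0:1 pp1:2 pp2:2 pp3:1
Op 4: write(P0, v0, 178). refcount(pp3)=1 -> write in place. 4 ppages; refcounts: pp0:1 pp1:2 pp2:2 pp3:1
Op 5: fork(P1) -> P2. 4 ppages; refcounts: pp0:2 pp1:3 pp2:3 pp3:1
Op 6: write(P0, v0, 168). refcount(pp3)=1 -> write in place. 4 ppages; refcounts: pp0:2 pp1:3 pp2:3 pp3:1
Op 7: read(P0, v2) -> 17. No state change.
Op 8: fork(P1) -> P3. 4 ppages; refcounts: pp0:3 pp1:4 pp2:4 pp3:1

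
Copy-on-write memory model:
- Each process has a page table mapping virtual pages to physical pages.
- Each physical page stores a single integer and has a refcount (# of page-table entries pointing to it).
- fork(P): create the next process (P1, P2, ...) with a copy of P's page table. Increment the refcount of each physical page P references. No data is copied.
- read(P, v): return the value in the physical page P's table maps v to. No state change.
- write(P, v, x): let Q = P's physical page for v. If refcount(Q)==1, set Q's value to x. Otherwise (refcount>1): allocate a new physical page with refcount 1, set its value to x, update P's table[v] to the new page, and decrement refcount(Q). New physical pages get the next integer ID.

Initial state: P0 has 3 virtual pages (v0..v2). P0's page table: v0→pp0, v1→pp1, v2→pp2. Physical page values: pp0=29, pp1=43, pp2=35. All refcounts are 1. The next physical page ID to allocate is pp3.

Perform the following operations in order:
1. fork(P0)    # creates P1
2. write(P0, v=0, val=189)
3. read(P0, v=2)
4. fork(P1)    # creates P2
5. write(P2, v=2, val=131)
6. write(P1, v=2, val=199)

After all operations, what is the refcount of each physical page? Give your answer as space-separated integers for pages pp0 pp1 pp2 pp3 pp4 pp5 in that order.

Answer: 2 3 1 1 1 1

Derivation:
Op 1: fork(P0) -> P1. 3 ppages; refcounts: pp0:2 pp1:2 pp2:2
Op 2: write(P0, v0, 189). refcount(pp0)=2>1 -> COPY to pp3. 4 ppages; refcounts: pp0:1 pp1:2 pp2:2 pp3:1
Op 3: read(P0, v2) -> 35. No state change.
Op 4: fork(P1) -> P2. 4 ppages; refcounts: pp0:2 pp1:3 pp2:3 pp3:1
Op 5: write(P2, v2, 131). refcount(pp2)=3>1 -> COPY to pp4. 5 ppages; refcounts: pp0:2 pp1:3 pp2:2 pp3:1 pp4:1
Op 6: write(P1, v2, 199). refcount(pp2)=2>1 -> COPY to pp5. 6 ppages; refcounts: pp0:2 pp1:3 pp2:1 pp3:1 pp4:1 pp5:1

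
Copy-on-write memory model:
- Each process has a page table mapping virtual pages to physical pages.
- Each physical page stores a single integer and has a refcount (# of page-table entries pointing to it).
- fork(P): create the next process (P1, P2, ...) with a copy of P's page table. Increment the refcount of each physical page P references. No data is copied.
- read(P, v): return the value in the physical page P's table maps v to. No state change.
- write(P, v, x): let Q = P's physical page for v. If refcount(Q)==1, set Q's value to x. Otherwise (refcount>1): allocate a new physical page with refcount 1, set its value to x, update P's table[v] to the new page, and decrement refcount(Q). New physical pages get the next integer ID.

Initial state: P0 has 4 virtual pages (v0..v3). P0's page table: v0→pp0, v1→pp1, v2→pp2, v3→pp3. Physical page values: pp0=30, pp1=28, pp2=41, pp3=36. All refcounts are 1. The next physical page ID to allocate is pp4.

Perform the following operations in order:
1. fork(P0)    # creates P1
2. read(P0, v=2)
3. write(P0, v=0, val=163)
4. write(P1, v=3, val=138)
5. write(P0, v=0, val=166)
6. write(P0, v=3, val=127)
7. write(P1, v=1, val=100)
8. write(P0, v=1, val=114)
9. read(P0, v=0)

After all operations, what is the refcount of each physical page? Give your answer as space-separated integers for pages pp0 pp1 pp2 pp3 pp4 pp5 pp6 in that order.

Answer: 1 1 2 1 1 1 1

Derivation:
Op 1: fork(P0) -> P1. 4 ppages; refcounts: pp0:2 pp1:2 pp2:2 pp3:2
Op 2: read(P0, v2) -> 41. No state change.
Op 3: write(P0, v0, 163). refcount(pp0)=2>1 -> COPY to pp4. 5 ppages; refcounts: pp0:1 pp1:2 pp2:2 pp3:2 pp4:1
Op 4: write(P1, v3, 138). refcount(pp3)=2>1 -> COPY to pp5. 6 ppages; refcounts: pp0:1 pp1:2 pp2:2 pp3:1 pp4:1 pp5:1
Op 5: write(P0, v0, 166). refcount(pp4)=1 -> write in place. 6 ppages; refcounts: pp0:1 pp1:2 pp2:2 pp3:1 pp4:1 pp5:1
Op 6: write(P0, v3, 127). refcount(pp3)=1 -> write in place. 6 ppages; refcounts: pp0:1 pp1:2 pp2:2 pp3:1 pp4:1 pp5:1
Op 7: write(P1, v1, 100). refcount(pp1)=2>1 -> COPY to pp6. 7 ppages; refcounts: pp0:1 pp1:1 pp2:2 pp3:1 pp4:1 pp5:1 pp6:1
Op 8: write(P0, v1, 114). refcount(pp1)=1 -> write in place. 7 ppages; refcounts: pp0:1 pp1:1 pp2:2 pp3:1 pp4:1 pp5:1 pp6:1
Op 9: read(P0, v0) -> 166. No state change.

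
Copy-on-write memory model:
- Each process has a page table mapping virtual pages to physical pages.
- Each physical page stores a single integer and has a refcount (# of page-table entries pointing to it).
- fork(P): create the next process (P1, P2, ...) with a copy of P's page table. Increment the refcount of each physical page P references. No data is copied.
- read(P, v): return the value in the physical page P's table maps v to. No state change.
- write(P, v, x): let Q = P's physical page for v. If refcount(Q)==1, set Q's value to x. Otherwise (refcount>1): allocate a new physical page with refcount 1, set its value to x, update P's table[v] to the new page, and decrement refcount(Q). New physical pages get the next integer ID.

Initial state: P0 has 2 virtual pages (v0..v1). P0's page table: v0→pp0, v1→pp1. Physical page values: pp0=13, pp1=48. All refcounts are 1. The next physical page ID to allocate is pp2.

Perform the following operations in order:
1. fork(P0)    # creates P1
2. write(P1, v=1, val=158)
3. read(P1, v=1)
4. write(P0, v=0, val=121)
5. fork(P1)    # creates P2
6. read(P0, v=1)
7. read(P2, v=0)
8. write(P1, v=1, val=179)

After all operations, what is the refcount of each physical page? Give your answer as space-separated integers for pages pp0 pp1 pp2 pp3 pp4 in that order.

Op 1: fork(P0) -> P1. 2 ppages; refcounts: pp0:2 pp1:2
Op 2: write(P1, v1, 158). refcount(pp1)=2>1 -> COPY to pp2. 3 ppages; refcounts: pp0:2 pp1:1 pp2:1
Op 3: read(P1, v1) -> 158. No state change.
Op 4: write(P0, v0, 121). refcount(pp0)=2>1 -> COPY to pp3. 4 ppages; refcounts: pp0:1 pp1:1 pp2:1 pp3:1
Op 5: fork(P1) -> P2. 4 ppages; refcounts: pp0:2 pp1:1 pp2:2 pp3:1
Op 6: read(P0, v1) -> 48. No state change.
Op 7: read(P2, v0) -> 13. No state change.
Op 8: write(P1, v1, 179). refcount(pp2)=2>1 -> COPY to pp4. 5 ppages; refcounts: pp0:2 pp1:1 pp2:1 pp3:1 pp4:1

Answer: 2 1 1 1 1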